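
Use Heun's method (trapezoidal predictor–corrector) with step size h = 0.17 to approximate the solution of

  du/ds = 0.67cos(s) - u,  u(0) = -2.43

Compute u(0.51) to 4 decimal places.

-1.2106

Heun: k1 = f(s_n, u_n); k2 = f(s_n + h, u_n + h·k1); u_{n+1} = u_n + (h/2)·(k1 + k2).
s=0.000000, u=-2.430000:
  k1 = f(0.000000, -2.430000) = 3.100000
  k2 = f(0.170000, -1.903000) = 2.563342
  u ← -2.430000 + (0.17/2)·(3.100000 + 2.563342) = -1.948616
s=0.170000, u=-1.948616:
  k1 = f(0.170000, -1.948616) = 2.608958
  k2 = f(0.340000, -1.505093) = 2.136739
  u ← -1.948616 + (0.17/2)·(2.608958 + 2.136739) = -1.545232
s=0.340000, u=-1.545232:
  k1 = f(0.340000, -1.545232) = 2.176877
  k2 = f(0.510000, -1.175163) = 1.759901
  u ← -1.545232 + (0.17/2)·(2.176877 + 1.759901) = -1.210606
u(0.51) ≈ -1.2106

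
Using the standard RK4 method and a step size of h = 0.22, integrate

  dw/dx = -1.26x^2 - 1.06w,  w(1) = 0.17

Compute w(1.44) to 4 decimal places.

RK4: k1 = f(x_n, w_n); k2 = f(x_n + h/2, w_n + (h/2)·k1); k3 = f(x_n + h/2, w_n + (h/2)·k2); k4 = f(x_n + h, w_n + h·k3); w_{n+1} = w_n + (h/6)·(k1 + 2k2 + 2k3 + k4).
x=1.000000, w=0.170000:
  k1 = f(1.000000, 0.170000) = -1.440200
  k2 = f(1.110000, 0.011578) = -1.564719
  k3 = f(1.110000, -0.002119) = -1.550200
  k4 = f(1.220000, -0.171044) = -1.694077
  w ← 0.170000 + (0.22/6)·(k1 + 2k2 + 2k3 + k4) = -0.173351
x=1.220000, w=-0.173351:
  k1 = f(1.220000, -0.173351) = -1.691632
  k2 = f(1.330000, -0.359430) = -1.847818
  k3 = f(1.330000, -0.376611) = -1.829607
  k4 = f(1.440000, -0.575864) = -2.002320
  w ← -0.173351 + (0.22/6)·(k1 + 2k2 + 2k3 + k4) = -0.578474
w(1.44) ≈ -0.5785

-0.5785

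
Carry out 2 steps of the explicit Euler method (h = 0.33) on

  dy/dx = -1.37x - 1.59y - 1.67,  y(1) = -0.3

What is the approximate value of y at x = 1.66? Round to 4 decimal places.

Euler: y_{n+1} = y_n + h·f(x_n, y_n).
x=1.000000, y=-0.300000: f=-2.563000 → y ← -0.300000 + 0.33·(-2.563000) = -1.145790
x=1.330000, y=-1.145790: f=-1.670294 → y ← -1.145790 + 0.33·(-1.670294) = -1.696987
y(1.66) ≈ -1.6970

-1.6970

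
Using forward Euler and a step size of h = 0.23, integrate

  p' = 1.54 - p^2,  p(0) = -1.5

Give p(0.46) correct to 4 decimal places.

-1.9454

Euler: p_{n+1} = p_n + h·f(x_n, p_n).
x=0.000000, p=-1.500000: f=-0.710000 → p ← -1.500000 + 0.23·(-0.710000) = -1.663300
x=0.230000, p=-1.663300: f=-1.226567 → p ← -1.663300 + 0.23·(-1.226567) = -1.945410
p(0.46) ≈ -1.9454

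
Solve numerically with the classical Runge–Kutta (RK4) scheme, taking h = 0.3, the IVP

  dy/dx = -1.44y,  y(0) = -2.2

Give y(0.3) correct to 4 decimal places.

RK4: k1 = f(x_n, y_n); k2 = f(x_n + h/2, y_n + (h/2)·k1); k3 = f(x_n + h/2, y_n + (h/2)·k2); k4 = f(x_n + h, y_n + h·k3); y_{n+1} = y_n + (h/6)·(k1 + 2k2 + 2k3 + k4).
x=0.000000, y=-2.200000:
  k1 = f(0.000000, -2.200000) = 3.168000
  k2 = f(0.150000, -1.724800) = 2.483712
  k3 = f(0.150000, -1.827443) = 2.631518
  k4 = f(0.300000, -1.410545) = 2.031184
  y ← -2.200000 + (0.3/6)·(k1 + 2k2 + 2k3 + k4) = -1.428518
y(0.3) ≈ -1.4285

-1.4285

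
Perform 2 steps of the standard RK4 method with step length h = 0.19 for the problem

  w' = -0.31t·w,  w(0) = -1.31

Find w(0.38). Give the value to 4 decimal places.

-1.2810

RK4: k1 = f(t_n, w_n); k2 = f(t_n + h/2, w_n + (h/2)·k1); k3 = f(t_n + h/2, w_n + (h/2)·k2); k4 = f(t_n + h, w_n + h·k3); w_{n+1} = w_n + (h/6)·(k1 + 2k2 + 2k3 + k4).
t=0.000000, w=-1.310000:
  k1 = f(0.000000, -1.310000) = 0.000000
  k2 = f(0.095000, -1.310000) = 0.038580
  k3 = f(0.095000, -1.306335) = 0.038472
  k4 = f(0.190000, -1.302690) = 0.076728
  w ← -1.310000 + (0.19/6)·(k1 + 2k2 + 2k3 + k4) = -1.302690
t=0.190000, w=-1.302690:
  k1 = f(0.190000, -1.302690) = 0.076728
  k2 = f(0.285000, -1.295401) = 0.114449
  k3 = f(0.285000, -1.291818) = 0.114132
  k4 = f(0.380000, -1.281005) = 0.150902
  w ← -1.302690 + (0.19/6)·(k1 + 2k2 + 2k3 + k4) = -1.281005
w(0.38) ≈ -1.2810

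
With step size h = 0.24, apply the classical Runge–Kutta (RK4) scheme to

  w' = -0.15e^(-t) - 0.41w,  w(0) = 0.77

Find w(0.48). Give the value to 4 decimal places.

0.5809

RK4: k1 = f(t_n, w_n); k2 = f(t_n + h/2, w_n + (h/2)·k1); k3 = f(t_n + h/2, w_n + (h/2)·k2); k4 = f(t_n + h, w_n + h·k3); w_{n+1} = w_n + (h/6)·(k1 + 2k2 + 2k3 + k4).
t=0.000000, w=0.770000:
  k1 = f(0.000000, 0.770000) = -0.465700
  k2 = f(0.120000, 0.714116) = -0.425826
  k3 = f(0.120000, 0.718901) = -0.427787
  k4 = f(0.240000, 0.667331) = -0.391600
  w ← 0.770000 + (0.24/6)·(k1 + 2k2 + 2k3 + k4) = 0.667419
t=0.240000, w=0.667419:
  k1 = f(0.240000, 0.667419) = -0.391636
  k2 = f(0.360000, 0.620423) = -0.359025
  k3 = f(0.360000, 0.624336) = -0.360629
  k4 = f(0.480000, 0.580868) = -0.330973
  w ← 0.667419 + (0.24/6)·(k1 + 2k2 + 2k3 + k4) = 0.580942
w(0.48) ≈ 0.5809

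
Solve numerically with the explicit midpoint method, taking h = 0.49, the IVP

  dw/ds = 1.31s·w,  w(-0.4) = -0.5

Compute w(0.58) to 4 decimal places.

Midpoint: k1 = f(s_n, w_n); k2 = f(s_n + h/2, w_n + (h/2)·k1); w_{n+1} = w_n + h·k2.
s=-0.400000, w=-0.500000:
  k1 = f(-0.400000, -0.500000) = 0.262000
  k2 = f(-0.155000, -0.435810) = 0.088491
  w ← -0.500000 + 0.49·0.088491 = -0.456639
s=0.090000, w=-0.456639:
  k1 = f(0.090000, -0.456639) = -0.053838
  k2 = f(0.335000, -0.469830) = -0.206185
  w ← -0.456639 + 0.49·(-0.206185) = -0.557670
w(0.58) ≈ -0.5577

-0.5577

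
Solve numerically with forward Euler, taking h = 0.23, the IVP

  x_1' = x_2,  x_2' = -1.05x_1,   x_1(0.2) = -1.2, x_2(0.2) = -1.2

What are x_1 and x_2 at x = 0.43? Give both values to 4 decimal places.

Euler on (x_1,x_2): x_1_{n+1} = x_1_n + h·x_1', x_2_{n+1} = x_2_n + h·x_2'.
0.200000: (-1.200000, -1.200000); f=(-1.200000, 1.260000) → (-1.476000, -0.910200)
(x_1(0.43), x_2(0.43)) ≈ (-1.4760, -0.9102)

-1.4760, -0.9102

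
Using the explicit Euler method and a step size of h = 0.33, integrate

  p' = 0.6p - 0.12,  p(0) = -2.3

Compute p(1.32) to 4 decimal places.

Euler: p_{n+1} = p_n + h·f(t_n, p_n).
t=0.000000, p=-2.300000: f=-1.500000 → p ← -2.300000 + 0.33·(-1.500000) = -2.795000
t=0.330000, p=-2.795000: f=-1.797000 → p ← -2.795000 + 0.33·(-1.797000) = -3.388010
t=0.660000, p=-3.388010: f=-2.152806 → p ← -3.388010 + 0.33·(-2.152806) = -4.098436
t=0.990000, p=-4.098436: f=-2.579062 → p ← -4.098436 + 0.33·(-2.579062) = -4.949526
p(1.32) ≈ -4.9495

-4.9495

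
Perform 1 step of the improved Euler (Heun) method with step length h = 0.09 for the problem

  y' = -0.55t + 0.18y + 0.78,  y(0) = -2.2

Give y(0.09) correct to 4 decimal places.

-2.1674

Heun: k1 = f(t_n, y_n); k2 = f(t_n + h, y_n + h·k1); y_{n+1} = y_n + (h/2)·(k1 + k2).
t=0.000000, y=-2.200000:
  k1 = f(0.000000, -2.200000) = 0.384000
  k2 = f(0.090000, -2.165440) = 0.340721
  y ← -2.200000 + (0.09/2)·(0.384000 + 0.340721) = -2.167388
y(0.09) ≈ -2.1674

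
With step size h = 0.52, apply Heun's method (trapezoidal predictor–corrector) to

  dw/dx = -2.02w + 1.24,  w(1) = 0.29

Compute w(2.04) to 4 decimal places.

0.5325

Heun: k1 = f(x_n, w_n); k2 = f(x_n + h, w_n + h·k1); w_{n+1} = w_n + (h/2)·(k1 + k2).
x=1.000000, w=0.290000:
  k1 = f(1.000000, 0.290000) = 0.654200
  k2 = f(1.520000, 0.630184) = -0.032972
  w ← 0.290000 + (0.52/2)·(0.654200 + (-0.032972)) = 0.451519
x=1.520000, w=0.451519:
  k1 = f(1.520000, 0.451519) = 0.327931
  k2 = f(2.040000, 0.622043) = -0.016528
  w ← 0.451519 + (0.52/2)·(0.327931 + (-0.016528)) = 0.532484
w(2.04) ≈ 0.5325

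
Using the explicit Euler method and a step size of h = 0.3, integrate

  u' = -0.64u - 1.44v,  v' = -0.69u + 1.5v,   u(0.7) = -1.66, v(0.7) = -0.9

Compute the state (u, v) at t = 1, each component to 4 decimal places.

-0.9525, -0.9614

Euler on (u,v): u_{n+1} = u_n + h·u', v_{n+1} = v_n + h·v'.
0.700000: (-1.660000, -0.900000); f=(2.358400, -0.204600) → (-0.952480, -0.961380)
(u(1), v(1)) ≈ (-0.9525, -0.9614)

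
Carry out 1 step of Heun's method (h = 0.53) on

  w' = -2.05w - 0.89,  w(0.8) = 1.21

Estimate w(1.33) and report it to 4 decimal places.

Heun: k1 = f(x_n, w_n); k2 = f(x_n + h, w_n + h·k1); w_{n+1} = w_n + (h/2)·(k1 + k2).
x=0.800000, w=1.210000:
  k1 = f(0.800000, 1.210000) = -3.370500
  k2 = f(1.330000, -0.576365) = 0.291548
  w ← 1.210000 + (0.53/2)·(-3.370500 + 0.291548) = 0.394078
w(1.33) ≈ 0.3941

0.3941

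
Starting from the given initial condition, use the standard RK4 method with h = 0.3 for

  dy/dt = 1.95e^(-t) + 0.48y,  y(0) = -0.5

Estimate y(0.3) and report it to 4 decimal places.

-0.0319

RK4: k1 = f(t_n, y_n); k2 = f(t_n + h/2, y_n + (h/2)·k1); k3 = f(t_n + h/2, y_n + (h/2)·k2); k4 = f(t_n + h, y_n + h·k3); y_{n+1} = y_n + (h/6)·(k1 + 2k2 + 2k3 + k4).
t=0.000000, y=-0.500000:
  k1 = f(0.000000, -0.500000) = 1.710000
  k2 = f(0.150000, -0.243500) = 1.561501
  k3 = f(0.150000, -0.265775) = 1.550809
  k4 = f(0.300000, -0.034757) = 1.427912
  y ← -0.500000 + (0.3/6)·(k1 + 2k2 + 2k3 + k4) = -0.031873
y(0.3) ≈ -0.0319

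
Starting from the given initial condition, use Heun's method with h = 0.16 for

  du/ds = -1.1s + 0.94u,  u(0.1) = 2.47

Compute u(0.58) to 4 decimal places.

3.6609

Heun: k1 = f(s_n, u_n); k2 = f(s_n + h, u_n + h·k1); u_{n+1} = u_n + (h/2)·(k1 + k2).
s=0.100000, u=2.470000:
  k1 = f(0.100000, 2.470000) = 2.211800
  k2 = f(0.260000, 2.823888) = 2.368455
  u ← 2.470000 + (0.16/2)·(2.211800 + 2.368455) = 2.836420
s=0.260000, u=2.836420:
  k1 = f(0.260000, 2.836420) = 2.380235
  k2 = f(0.420000, 3.217258) = 2.562223
  u ← 2.836420 + (0.16/2)·(2.380235 + 2.562223) = 3.231817
s=0.420000, u=3.231817:
  k1 = f(0.420000, 3.231817) = 2.575908
  k2 = f(0.580000, 3.643962) = 2.787325
  u ← 3.231817 + (0.16/2)·(2.575908 + 2.787325) = 3.660876
u(0.58) ≈ 3.6609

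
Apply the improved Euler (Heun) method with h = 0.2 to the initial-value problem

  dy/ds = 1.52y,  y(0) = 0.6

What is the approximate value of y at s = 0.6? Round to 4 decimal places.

1.4769

Heun: k1 = f(s_n, y_n); k2 = f(s_n + h, y_n + h·k1); y_{n+1} = y_n + (h/2)·(k1 + k2).
s=0.000000, y=0.600000:
  k1 = f(0.000000, 0.600000) = 0.912000
  k2 = f(0.200000, 0.782400) = 1.189248
  y ← 0.600000 + (0.2/2)·(0.912000 + 1.189248) = 0.810125
s=0.200000, y=0.810125:
  k1 = f(0.200000, 0.810125) = 1.231390
  k2 = f(0.400000, 1.056403) = 1.605732
  y ← 0.810125 + (0.2/2)·(1.231390 + 1.605732) = 1.093837
s=0.400000, y=1.093837:
  k1 = f(0.400000, 1.093837) = 1.662632
  k2 = f(0.600000, 1.426363) = 2.168072
  y ← 1.093837 + (0.2/2)·(1.662632 + 2.168072) = 1.476907
y(0.6) ≈ 1.4769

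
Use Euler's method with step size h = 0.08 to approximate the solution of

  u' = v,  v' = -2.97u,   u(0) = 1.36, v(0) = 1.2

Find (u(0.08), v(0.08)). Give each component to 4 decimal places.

1.4560, 0.8769

Euler on (u,v): u_{n+1} = u_n + h·u', v_{n+1} = v_n + h·v'.
0.000000: (1.360000, 1.200000); f=(1.200000, -4.039200) → (1.456000, 0.876864)
(u(0.08), v(0.08)) ≈ (1.4560, 0.8769)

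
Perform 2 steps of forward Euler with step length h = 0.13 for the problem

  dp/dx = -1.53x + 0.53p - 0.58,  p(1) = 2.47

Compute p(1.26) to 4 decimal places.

2.2287

Euler: p_{n+1} = p_n + h·f(x_n, p_n).
x=1.000000, p=2.470000: f=-0.800900 → p ← 2.470000 + 0.13·(-0.800900) = 2.365883
x=1.130000, p=2.365883: f=-1.054982 → p ← 2.365883 + 0.13·(-1.054982) = 2.228735
p(1.26) ≈ 2.2287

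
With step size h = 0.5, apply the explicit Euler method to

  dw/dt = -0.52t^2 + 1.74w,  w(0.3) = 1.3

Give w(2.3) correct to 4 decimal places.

13.4978

Euler: w_{n+1} = w_n + h·f(t_n, w_n).
t=0.300000, w=1.300000: f=2.215200 → w ← 1.300000 + 0.5·2.215200 = 2.407600
t=0.800000, w=2.407600: f=3.856424 → w ← 2.407600 + 0.5·3.856424 = 4.335812
t=1.300000, w=4.335812: f=6.665513 → w ← 4.335812 + 0.5·6.665513 = 7.668568
t=1.800000, w=7.668568: f=11.658509 → w ← 7.668568 + 0.5·11.658509 = 13.497823
w(2.3) ≈ 13.4978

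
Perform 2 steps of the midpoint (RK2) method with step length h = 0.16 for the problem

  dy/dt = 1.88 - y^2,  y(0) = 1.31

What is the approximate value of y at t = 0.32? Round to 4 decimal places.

1.3444

Midpoint: k1 = f(t_n, y_n); k2 = f(t_n + h/2, y_n + (h/2)·k1); y_{n+1} = y_n + h·k2.
t=0.000000, y=1.310000:
  k1 = f(0.000000, 1.310000) = 0.163900
  k2 = f(0.080000, 1.323112) = 0.129375
  y ← 1.310000 + 0.16·0.129375 = 1.330700
t=0.160000, y=1.330700:
  k1 = f(0.160000, 1.330700) = 0.109238
  k2 = f(0.240000, 1.339439) = 0.085903
  y ← 1.330700 + 0.16·0.085903 = 1.344444
y(0.32) ≈ 1.3444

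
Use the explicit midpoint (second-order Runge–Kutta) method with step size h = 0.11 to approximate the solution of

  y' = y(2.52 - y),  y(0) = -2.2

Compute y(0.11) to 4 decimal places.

-3.8129

Midpoint: k1 = f(t_n, y_n); k2 = f(t_n + h/2, y_n + (h/2)·k1); y_{n+1} = y_n + h·k2.
t=0.000000, y=-2.200000:
  k1 = f(0.000000, -2.200000) = -10.384000
  k2 = f(0.055000, -2.771120) = -14.662328
  y ← -2.200000 + 0.11·(-14.662328) = -3.812856
y(0.11) ≈ -3.8129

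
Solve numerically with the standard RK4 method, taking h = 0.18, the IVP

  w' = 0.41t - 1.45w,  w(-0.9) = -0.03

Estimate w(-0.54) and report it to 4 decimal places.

-0.0988

RK4: k1 = f(t_n, w_n); k2 = f(t_n + h/2, w_n + (h/2)·k1); k3 = f(t_n + h/2, w_n + (h/2)·k2); k4 = f(t_n + h, w_n + h·k3); w_{n+1} = w_n + (h/6)·(k1 + 2k2 + 2k3 + k4).
t=-0.900000, w=-0.030000:
  k1 = f(-0.900000, -0.030000) = -0.325500
  k2 = f(-0.810000, -0.059295) = -0.246122
  k3 = f(-0.810000, -0.052151) = -0.256481
  k4 = f(-0.720000, -0.076167) = -0.184758
  w ← -0.030000 + (0.18/6)·(k1 + 2k2 + 2k3 + k4) = -0.075464
t=-0.720000, w=-0.075464:
  k1 = f(-0.720000, -0.075464) = -0.185777
  k2 = f(-0.630000, -0.092184) = -0.124633
  k3 = f(-0.630000, -0.086681) = -0.132613
  k4 = f(-0.540000, -0.099334) = -0.077365
  w ← -0.075464 + (0.18/6)·(k1 + 2k2 + 2k3 + k4) = -0.098793
w(-0.54) ≈ -0.0988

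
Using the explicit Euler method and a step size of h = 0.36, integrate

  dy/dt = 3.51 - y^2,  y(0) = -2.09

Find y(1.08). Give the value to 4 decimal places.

-5.6461

Euler: y_{n+1} = y_n + h·f(t_n, y_n).
t=0.000000, y=-2.090000: f=-0.858100 → y ← -2.090000 + 0.36·(-0.858100) = -2.398916
t=0.360000, y=-2.398916: f=-2.244798 → y ← -2.398916 + 0.36·(-2.244798) = -3.207043
t=0.720000, y=-3.207043: f=-6.775127 → y ← -3.207043 + 0.36·(-6.775127) = -5.646089
y(1.08) ≈ -5.6461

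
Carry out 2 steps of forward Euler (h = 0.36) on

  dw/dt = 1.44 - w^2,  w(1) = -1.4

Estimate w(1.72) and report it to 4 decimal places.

Euler: w_{n+1} = w_n + h·f(t_n, w_n).
t=1.000000, w=-1.400000: f=-0.520000 → w ← -1.400000 + 0.36·(-0.520000) = -1.587200
t=1.360000, w=-1.587200: f=-1.079204 → w ← -1.587200 + 0.36·(-1.079204) = -1.975713
w(1.72) ≈ -1.9757

-1.9757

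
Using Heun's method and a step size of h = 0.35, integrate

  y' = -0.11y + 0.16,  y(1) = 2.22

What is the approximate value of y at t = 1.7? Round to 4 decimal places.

2.1633

Heun: k1 = f(t_n, y_n); k2 = f(t_n + h, y_n + h·k1); y_{n+1} = y_n + (h/2)·(k1 + k2).
t=1.000000, y=2.220000:
  k1 = f(1.000000, 2.220000) = -0.084200
  k2 = f(1.350000, 2.190530) = -0.080958
  y ← 2.220000 + (0.35/2)·(-0.084200 + (-0.080958)) = 2.191097
t=1.350000, y=2.191097:
  k1 = f(1.350000, 2.191097) = -0.081021
  k2 = f(1.700000, 2.162740) = -0.077901
  y ← 2.191097 + (0.35/2)·(-0.081021 + (-0.077901)) = 2.163286
y(1.7) ≈ 2.1633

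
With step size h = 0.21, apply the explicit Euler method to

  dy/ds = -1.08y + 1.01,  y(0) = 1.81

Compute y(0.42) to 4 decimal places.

Euler: y_{n+1} = y_n + h·f(s_n, y_n).
s=0.000000, y=1.810000: f=-0.944800 → y ← 1.810000 + 0.21·(-0.944800) = 1.611592
s=0.210000, y=1.611592: f=-0.730519 → y ← 1.611592 + 0.21·(-0.730519) = 1.458183
y(0.42) ≈ 1.4582

1.4582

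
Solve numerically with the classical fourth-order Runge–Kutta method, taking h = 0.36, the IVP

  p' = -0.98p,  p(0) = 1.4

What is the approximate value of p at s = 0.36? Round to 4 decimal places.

RK4: k1 = f(s_n, p_n); k2 = f(s_n + h/2, p_n + (h/2)·k1); k3 = f(s_n + h/2, p_n + (h/2)·k2); k4 = f(s_n + h, p_n + h·k3); p_{n+1} = p_n + (h/6)·(k1 + 2k2 + 2k3 + k4).
s=0.000000, p=1.400000:
  k1 = f(0.000000, 1.400000) = -1.372000
  k2 = f(0.180000, 1.153040) = -1.129979
  k3 = f(0.180000, 1.196604) = -1.172672
  k4 = f(0.360000, 0.977838) = -0.958281
  p ← 1.400000 + (0.36/6)·(k1 + 2k2 + 2k3 + k4) = 0.983865
p(0.36) ≈ 0.9839

0.9839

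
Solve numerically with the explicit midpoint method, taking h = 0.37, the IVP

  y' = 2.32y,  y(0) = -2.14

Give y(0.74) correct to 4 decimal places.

Midpoint: k1 = f(t_n, y_n); k2 = f(t_n + h/2, y_n + (h/2)·k1); y_{n+1} = y_n + h·k2.
t=0.000000, y=-2.140000:
  k1 = f(0.000000, -2.140000) = -4.964800
  k2 = f(0.185000, -3.058488) = -7.095692
  y ← -2.140000 + 0.37·(-7.095692) = -4.765406
t=0.370000, y=-4.765406:
  k1 = f(0.370000, -4.765406) = -11.055742
  k2 = f(0.555000, -6.810718) = -15.800867
  y ← -4.765406 + 0.37·(-15.800867) = -10.611727
y(0.74) ≈ -10.6117

-10.6117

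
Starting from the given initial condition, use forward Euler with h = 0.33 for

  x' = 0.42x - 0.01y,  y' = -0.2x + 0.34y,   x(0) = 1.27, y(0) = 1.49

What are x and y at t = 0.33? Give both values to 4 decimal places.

1.4411, 1.5734

Euler on (x,y): x_{n+1} = x_n + h·x', y_{n+1} = y_n + h·y'.
0.000000: (1.270000, 1.490000); f=(0.518500, 0.252600) → (1.441105, 1.573358)
(x(0.33), y(0.33)) ≈ (1.4411, 1.5734)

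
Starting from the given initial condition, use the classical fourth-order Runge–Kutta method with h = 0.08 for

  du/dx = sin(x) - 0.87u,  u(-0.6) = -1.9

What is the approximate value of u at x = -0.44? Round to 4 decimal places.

-1.7270

RK4: k1 = f(x_n, u_n); k2 = f(x_n + h/2, u_n + (h/2)·k1); k3 = f(x_n + h/2, u_n + (h/2)·k2); k4 = f(x_n + h, u_n + h·k3); u_{n+1} = u_n + (h/6)·(k1 + 2k2 + 2k3 + k4).
x=-0.600000, u=-1.900000:
  k1 = f(-0.600000, -1.900000) = 1.088358
  k2 = f(-0.560000, -1.856466) = 1.083939
  k3 = f(-0.560000, -1.856642) = 1.084093
  k4 = f(-0.520000, -1.813273) = 1.080667
  u ← -1.900000 + (0.08/6)·(k1 + 2k2 + 2k3 + k4) = -1.813265
x=-0.520000, u=-1.813265:
  k1 = f(-0.520000, -1.813265) = 1.080661
  k2 = f(-0.480000, -1.770039) = 1.078155
  k3 = f(-0.480000, -1.770139) = 1.078242
  k4 = f(-0.440000, -1.727006) = 1.076556
  u ← -1.813265 + (0.08/6)·(k1 + 2k2 + 2k3 + k4) = -1.726999
u(-0.44) ≈ -1.7270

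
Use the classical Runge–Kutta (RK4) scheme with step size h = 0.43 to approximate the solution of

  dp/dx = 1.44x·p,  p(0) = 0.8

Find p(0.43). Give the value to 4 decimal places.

0.9139

RK4: k1 = f(x_n, p_n); k2 = f(x_n + h/2, p_n + (h/2)·k1); k3 = f(x_n + h/2, p_n + (h/2)·k2); k4 = f(x_n + h, p_n + h·k3); p_{n+1} = p_n + (h/6)·(k1 + 2k2 + 2k3 + k4).
x=0.000000, p=0.800000:
  k1 = f(0.000000, 0.800000) = 0.000000
  k2 = f(0.215000, 0.800000) = 0.247680
  k3 = f(0.215000, 0.853251) = 0.264167
  k4 = f(0.430000, 0.913592) = 0.565696
  p ← 0.800000 + (0.43/6)·(k1 + 2k2 + 2k3 + k4) = 0.913906
p(0.43) ≈ 0.9139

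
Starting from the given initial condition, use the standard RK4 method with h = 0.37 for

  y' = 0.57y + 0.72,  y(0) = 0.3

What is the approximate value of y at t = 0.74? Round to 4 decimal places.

1.1202

RK4: k1 = f(t_n, y_n); k2 = f(t_n + h/2, y_n + (h/2)·k1); k3 = f(t_n + h/2, y_n + (h/2)·k2); k4 = f(t_n + h, y_n + h·k3); y_{n+1} = y_n + (h/6)·(k1 + 2k2 + 2k3 + k4).
t=0.000000, y=0.300000:
  k1 = f(0.000000, 0.300000) = 0.891000
  k2 = f(0.185000, 0.464835) = 0.984956
  k3 = f(0.185000, 0.482217) = 0.994864
  k4 = f(0.370000, 0.668100) = 1.100817
  y ← 0.300000 + (0.37/6)·(k1 + 2k2 + 2k3 + k4) = 0.667006
t=0.370000, y=0.667006:
  k1 = f(0.370000, 0.667006) = 1.100194
  k2 = f(0.555000, 0.870542) = 1.216209
  k3 = f(0.555000, 0.892005) = 1.228443
  k4 = f(0.740000, 1.121530) = 1.359272
  y ← 0.667006 + (0.37/6)·(k1 + 2k2 + 2k3 + k4) = 1.120181
y(0.74) ≈ 1.1202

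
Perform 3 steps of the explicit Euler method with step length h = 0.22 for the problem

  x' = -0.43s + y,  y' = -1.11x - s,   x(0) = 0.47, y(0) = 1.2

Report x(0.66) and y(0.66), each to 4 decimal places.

Euler on (x,y): x_{n+1} = x_n + h·x', y_{n+1} = y_n + h·y'.
0.000000: (0.470000, 1.200000); f=(1.200000, -0.521700) → (0.734000, 1.085226)
0.220000: (0.734000, 1.085226); f=(0.990626, -1.034740) → (0.951938, 0.857583)
0.440000: (0.951938, 0.857583); f=(0.668383, -1.496651) → (1.098982, 0.528320)
(x(0.66), y(0.66)) ≈ (1.0990, 0.5283)

1.0990, 0.5283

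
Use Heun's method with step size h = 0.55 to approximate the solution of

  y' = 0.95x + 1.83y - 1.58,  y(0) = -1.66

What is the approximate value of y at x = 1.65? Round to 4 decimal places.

-35.8220

Heun: k1 = f(x_n, y_n); k2 = f(x_n + h, y_n + h·k1); y_{n+1} = y_n + (h/2)·(k1 + k2).
x=0.000000, y=-1.660000:
  k1 = f(0.000000, -1.660000) = -4.617800
  k2 = f(0.550000, -4.199790) = -8.743116
  y ← -1.660000 + (0.55/2)·(-4.617800 + (-8.743116)) = -5.334252
x=0.550000, y=-5.334252:
  k1 = f(0.550000, -5.334252) = -10.819181
  k2 = f(1.100000, -11.284801) = -21.186186
  y ← -5.334252 + (0.55/2)·(-10.819181 + (-21.186186)) = -14.135728
x=1.100000, y=-14.135728:
  k1 = f(1.100000, -14.135728) = -26.403382
  k2 = f(1.650000, -28.657588) = -52.455886
  y ← -14.135728 + (0.55/2)·(-26.403382 + (-52.455886)) = -35.822026
y(1.65) ≈ -35.8220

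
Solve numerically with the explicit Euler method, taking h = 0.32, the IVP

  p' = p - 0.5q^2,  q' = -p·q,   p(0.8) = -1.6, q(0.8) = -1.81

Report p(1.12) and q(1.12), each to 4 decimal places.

Euler on (p,q): p_{n+1} = p_n + h·p', q_{n+1} = q_n + h·q'.
0.800000: (-1.600000, -1.810000); f=(-3.238050, -2.896000) → (-2.636176, -2.736720)
(p(1.12), q(1.12)) ≈ (-2.6362, -2.7367)

-2.6362, -2.7367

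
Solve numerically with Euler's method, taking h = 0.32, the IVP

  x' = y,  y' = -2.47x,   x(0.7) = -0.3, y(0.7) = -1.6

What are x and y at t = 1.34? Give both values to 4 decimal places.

-1.2481, -0.7211

Euler on (x,y): x_{n+1} = x_n + h·x', y_{n+1} = y_n + h·y'.
0.700000: (-0.300000, -1.600000); f=(-1.600000, 0.741000) → (-0.812000, -1.362880)
1.020000: (-0.812000, -1.362880); f=(-1.362880, 2.005640) → (-1.248122, -0.721075)
(x(1.34), y(1.34)) ≈ (-1.2481, -0.7211)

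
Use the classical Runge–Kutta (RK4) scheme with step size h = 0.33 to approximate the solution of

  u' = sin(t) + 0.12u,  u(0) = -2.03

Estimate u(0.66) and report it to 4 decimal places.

-1.9816

RK4: k1 = f(t_n, u_n); k2 = f(t_n + h/2, u_n + (h/2)·k1); k3 = f(t_n + h/2, u_n + (h/2)·k2); k4 = f(t_n + h, u_n + h·k3); u_{n+1} = u_n + (h/6)·(k1 + 2k2 + 2k3 + k4).
t=0.000000, u=-2.030000:
  k1 = f(0.000000, -2.030000) = -0.243600
  k2 = f(0.165000, -2.070194) = -0.084171
  k3 = f(0.165000, -2.043888) = -0.081014
  k4 = f(0.330000, -2.056735) = 0.077235
  u ← -2.030000 + (0.33/6)·(k1 + 2k2 + 2k3 + k4) = -2.057320
t=0.330000, u=-2.057320:
  k1 = f(0.330000, -2.057320) = 0.077165
  k2 = f(0.495000, -2.044588) = 0.229681
  k3 = f(0.495000, -2.019423) = 0.232701
  k4 = f(0.660000, -1.980529) = 0.375453
  u ← -2.057320 + (0.33/6)·(k1 + 2k2 + 2k3 + k4) = -1.981564
u(0.66) ≈ -1.9816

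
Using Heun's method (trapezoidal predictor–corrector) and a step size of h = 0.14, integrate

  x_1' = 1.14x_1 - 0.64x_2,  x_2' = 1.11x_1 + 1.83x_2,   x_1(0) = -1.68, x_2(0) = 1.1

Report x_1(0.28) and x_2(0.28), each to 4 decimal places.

-2.5388, 1.0139

Heun on (x_1,x_2): k1 = f(t_n, state_n); k2 = f(t_n + h, state_n + h·k1); state_{n+1} = state_n + (h/2)·(k1 + k2).
0.000000: (-1.680000, 1.100000)
  k1 = (-2.619200, 0.148200)
  predictor → (-2.046688, 1.120748)
  k2 = (-3.050503, -0.220855)
  → (-2.076879, 1.094914)
0.140000: (-2.076879, 1.094914)
  k1 = (-3.068387, -0.301643)
  predictor → (-2.506453, 1.052684)
  k2 = (-3.531075, -0.855751)
  → (-2.538842, 1.013897)
(x_1(0.28), x_2(0.28)) ≈ (-2.5388, 1.0139)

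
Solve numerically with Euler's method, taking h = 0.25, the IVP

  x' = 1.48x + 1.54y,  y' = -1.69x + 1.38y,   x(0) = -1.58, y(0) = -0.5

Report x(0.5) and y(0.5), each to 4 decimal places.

-3.2311, 0.9892

Euler on (x,y): x_{n+1} = x_n + h·x', y_{n+1} = y_n + h·y'.
0.000000: (-1.580000, -0.500000); f=(-3.108400, 1.980200) → (-2.357100, -0.004950)
0.250000: (-2.357100, -0.004950); f=(-3.496131, 3.976668) → (-3.231133, 0.989217)
(x(0.5), y(0.5)) ≈ (-3.2311, 0.9892)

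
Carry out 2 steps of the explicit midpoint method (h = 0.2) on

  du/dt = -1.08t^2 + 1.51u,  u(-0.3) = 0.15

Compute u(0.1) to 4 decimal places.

Midpoint: k1 = f(t_n, u_n); k2 = f(t_n + h/2, u_n + (h/2)·k1); u_{n+1} = u_n + h·k2.
t=-0.300000, u=0.150000:
  k1 = f(-0.300000, 0.150000) = 0.129300
  k2 = f(-0.200000, 0.162930) = 0.202824
  u ← 0.150000 + 0.2·0.202824 = 0.190565
t=-0.100000, u=0.190565:
  k1 = f(-0.100000, 0.190565) = 0.276953
  k2 = f(0.000000, 0.218260) = 0.329573
  u ← 0.190565 + 0.2·0.329573 = 0.256479
u(0.1) ≈ 0.2565

0.2565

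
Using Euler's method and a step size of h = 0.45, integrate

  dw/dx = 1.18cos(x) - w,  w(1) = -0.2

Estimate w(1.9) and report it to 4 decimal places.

Euler: w_{n+1} = w_n + h·f(x_n, w_n).
x=1.000000, w=-0.200000: f=0.837557 → w ← -0.200000 + 0.45·0.837557 = 0.176901
x=1.450000, w=0.176901: f=-0.034707 → w ← 0.176901 + 0.45·(-0.034707) = 0.161282
w(1.9) ≈ 0.1613

0.1613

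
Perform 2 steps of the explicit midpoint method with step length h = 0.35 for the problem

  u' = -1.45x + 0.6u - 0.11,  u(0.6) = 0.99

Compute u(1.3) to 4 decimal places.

0.2623

Midpoint: k1 = f(x_n, u_n); k2 = f(x_n + h/2, u_n + (h/2)·k1); u_{n+1} = u_n + h·k2.
x=0.600000, u=0.990000:
  k1 = f(0.600000, 0.990000) = -0.386000
  k2 = f(0.775000, 0.922450) = -0.680280
  u ← 0.990000 + 0.35·(-0.680280) = 0.751902
x=0.950000, u=0.751902:
  k1 = f(0.950000, 0.751902) = -1.036359
  k2 = f(1.125000, 0.570539) = -1.398926
  u ← 0.751902 + 0.35·(-1.398926) = 0.262278
u(1.3) ≈ 0.2623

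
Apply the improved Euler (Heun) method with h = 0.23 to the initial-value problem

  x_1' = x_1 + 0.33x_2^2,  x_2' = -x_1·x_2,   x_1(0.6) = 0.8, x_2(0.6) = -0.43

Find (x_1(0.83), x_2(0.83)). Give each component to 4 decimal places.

1.0185, -0.3502

Heun on (x_1,x_2): k1 = f(t_n, state_n); k2 = f(t_n + h, state_n + h·k1); state_{n+1} = state_n + (h/2)·(k1 + k2).
0.600000: (0.800000, -0.430000)
  k1 = (0.861017, 0.344000)
  predictor → (0.998034, -0.350880)
  k2 = (1.038662, 0.350190)
  → (1.018463, -0.350168)
(x_1(0.83), x_2(0.83)) ≈ (1.0185, -0.3502)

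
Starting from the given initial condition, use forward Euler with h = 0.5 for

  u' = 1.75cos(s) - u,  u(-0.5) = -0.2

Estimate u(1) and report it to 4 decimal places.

1.3724

Euler: u_{n+1} = u_n + h·f(s_n, u_n).
s=-0.500000, u=-0.200000: f=1.735769 → u ← -0.200000 + 0.5·1.735769 = 0.667885
s=0.000000, u=0.667885: f=1.082115 → u ← 0.667885 + 0.5·1.082115 = 1.208942
s=0.500000, u=1.208942: f=0.326827 → u ← 1.208942 + 0.5·0.326827 = 1.372356
u(1) ≈ 1.3724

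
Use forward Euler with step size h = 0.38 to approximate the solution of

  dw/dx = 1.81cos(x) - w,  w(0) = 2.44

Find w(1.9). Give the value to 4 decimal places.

0.8820

Euler: w_{n+1} = w_n + h·f(x_n, w_n).
x=0.000000, w=2.440000: f=-0.630000 → w ← 2.440000 + 0.38·(-0.630000) = 2.200600
x=0.380000, w=2.200600: f=-0.519717 → w ← 2.200600 + 0.38·(-0.519717) = 2.003108
x=0.760000, w=2.003108: f=-0.691154 → w ← 2.003108 + 0.38·(-0.691154) = 1.740469
x=1.140000, w=1.740469: f=-0.984623 → w ← 1.740469 + 0.38·(-0.984623) = 1.366312
x=1.520000, w=1.366312: f=-1.274410 → w ← 1.366312 + 0.38·(-1.274410) = 0.882036
w(1.9) ≈ 0.8820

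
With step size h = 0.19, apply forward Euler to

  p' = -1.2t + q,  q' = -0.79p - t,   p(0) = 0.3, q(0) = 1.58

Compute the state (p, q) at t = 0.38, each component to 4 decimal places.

Euler on (p,q): p_{n+1} = p_n + h·p', q_{n+1} = q_n + h·q'.
0.000000: (0.300000, 1.580000); f=(1.580000, -0.237000) → (0.600200, 1.534970)
0.190000: (0.600200, 1.534970); f=(1.306970, -0.664158) → (0.848524, 1.408780)
(p(0.38), q(0.38)) ≈ (0.8485, 1.4088)

0.8485, 1.4088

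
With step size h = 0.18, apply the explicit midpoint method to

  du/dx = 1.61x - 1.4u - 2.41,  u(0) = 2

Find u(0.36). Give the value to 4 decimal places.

0.6333

Midpoint: k1 = f(x_n, u_n); k2 = f(x_n + h/2, u_n + (h/2)·k1); u_{n+1} = u_n + h·k2.
x=0.000000, u=2.000000:
  k1 = f(0.000000, 2.000000) = -5.210000
  k2 = f(0.090000, 1.531100) = -4.408640
  u ← 2.000000 + 0.18·(-4.408640) = 1.206445
x=0.180000, u=1.206445:
  k1 = f(0.180000, 1.206445) = -3.809223
  k2 = f(0.270000, 0.863615) = -3.184361
  u ← 1.206445 + 0.18·(-3.184361) = 0.633260
u(0.36) ≈ 0.6333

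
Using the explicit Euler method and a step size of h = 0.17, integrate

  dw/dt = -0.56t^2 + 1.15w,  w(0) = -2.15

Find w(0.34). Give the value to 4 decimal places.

Euler: w_{n+1} = w_n + h·f(t_n, w_n).
t=0.000000, w=-2.150000: f=-2.472500 → w ← -2.150000 + 0.17·(-2.472500) = -2.570325
t=0.170000, w=-2.570325: f=-2.972058 → w ← -2.570325 + 0.17·(-2.972058) = -3.075575
w(0.34) ≈ -3.0756

-3.0756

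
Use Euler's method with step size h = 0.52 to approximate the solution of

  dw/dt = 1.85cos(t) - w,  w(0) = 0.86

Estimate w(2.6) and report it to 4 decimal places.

-0.1865

Euler: w_{n+1} = w_n + h·f(t_n, w_n).
t=0.000000, w=0.860000: f=0.990000 → w ← 0.860000 + 0.52·0.990000 = 1.374800
t=0.520000, w=1.374800: f=0.230665 → w ← 1.374800 + 0.52·0.230665 = 1.494746
t=1.040000, w=1.494746: f=-0.558239 → w ← 1.494746 + 0.52·(-0.558239) = 1.204462
t=1.560000, w=1.204462: f=-1.184489 → w ← 1.204462 + 0.52·(-1.184489) = 0.588528
t=2.080000, w=0.588528: f=-1.490370 → w ← 0.588528 + 0.52·(-1.490370) = -0.186465
w(2.6) ≈ -0.1865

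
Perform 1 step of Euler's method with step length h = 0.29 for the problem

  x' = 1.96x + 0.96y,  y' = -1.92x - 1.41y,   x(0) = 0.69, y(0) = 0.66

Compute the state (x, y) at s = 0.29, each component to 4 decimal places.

Euler on (x,y): x_{n+1} = x_n + h·x', y_{n+1} = y_n + h·y'.
0.000000: (0.690000, 0.660000); f=(1.986000, -2.255400) → (1.265940, 0.005934)
(x(0.29), y(0.29)) ≈ (1.2659, 0.0059)

1.2659, 0.0059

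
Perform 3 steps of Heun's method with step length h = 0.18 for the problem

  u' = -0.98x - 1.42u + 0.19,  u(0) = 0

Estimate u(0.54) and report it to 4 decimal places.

Heun: k1 = f(x_n, u_n); k2 = f(x_n + h, u_n + h·k1); u_{n+1} = u_n + (h/2)·(k1 + k2).
x=0.000000, u=0.000000:
  k1 = f(0.000000, 0.000000) = 0.190000
  k2 = f(0.180000, 0.034200) = -0.034964
  u ← 0.000000 + (0.18/2)·(0.190000 + (-0.034964)) = 0.013953
x=0.180000, u=0.013953:
  k1 = f(0.180000, 0.013953) = -0.006214
  k2 = f(0.360000, 0.012835) = -0.181025
  u ← 0.013953 + (0.18/2)·(-0.006214 + (-0.181025)) = -0.002898
x=0.360000, u=-0.002898:
  k1 = f(0.360000, -0.002898) = -0.158684
  k2 = f(0.540000, -0.031461) = -0.294525
  u ← -0.002898 + (0.18/2)·(-0.158684 + (-0.294525)) = -0.043687
u(0.54) ≈ -0.0437

-0.0437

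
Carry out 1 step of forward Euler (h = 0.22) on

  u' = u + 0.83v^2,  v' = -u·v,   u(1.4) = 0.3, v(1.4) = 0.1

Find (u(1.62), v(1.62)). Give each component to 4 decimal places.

0.3678, 0.0934

Euler on (u,v): u_{n+1} = u_n + h·u', v_{n+1} = v_n + h·v'.
1.400000: (0.300000, 0.100000); f=(0.308300, -0.030000) → (0.367826, 0.093400)
(u(1.62), v(1.62)) ≈ (0.3678, 0.0934)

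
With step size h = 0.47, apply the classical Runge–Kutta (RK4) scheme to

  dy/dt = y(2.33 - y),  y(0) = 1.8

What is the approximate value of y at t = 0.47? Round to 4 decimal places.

RK4: k1 = f(t_n, y_n); k2 = f(t_n + h/2, y_n + (h/2)·k1); k3 = f(t_n + h/2, y_n + (h/2)·k2); k4 = f(t_n + h, y_n + h·k3); y_{n+1} = y_n + (h/6)·(k1 + 2k2 + 2k3 + k4).
t=0.000000, y=1.800000:
  k1 = f(0.000000, 1.800000) = 0.954000
  k2 = f(0.235000, 2.024190) = 0.619018
  k3 = f(0.235000, 1.945469) = 0.748093
  k4 = f(0.470000, 2.151604) = 0.383838
  y ← 1.800000 + (0.47/6)·(k1 + 2k2 + 2k3 + k4) = 2.118978
y(0.47) ≈ 2.1190

2.1190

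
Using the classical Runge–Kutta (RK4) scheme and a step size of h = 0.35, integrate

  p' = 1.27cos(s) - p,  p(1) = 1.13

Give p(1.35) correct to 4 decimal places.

0.9366

RK4: k1 = f(s_n, p_n); k2 = f(s_n + h/2, p_n + (h/2)·k1); k3 = f(s_n + h/2, p_n + (h/2)·k2); k4 = f(s_n + h, p_n + h·k3); p_{n+1} = p_n + (h/6)·(k1 + 2k2 + 2k3 + k4).
s=1.000000, p=1.130000:
  k1 = f(1.000000, 1.130000) = -0.443816
  k2 = f(1.175000, 1.052332) = -0.562692
  k3 = f(1.175000, 1.031529) = -0.541889
  k4 = f(1.350000, 0.940339) = -0.662200
  p ← 1.130000 + (0.35/6)·(k1 + 2k2 + 2k3 + k4) = 0.936615
p(1.35) ≈ 0.9366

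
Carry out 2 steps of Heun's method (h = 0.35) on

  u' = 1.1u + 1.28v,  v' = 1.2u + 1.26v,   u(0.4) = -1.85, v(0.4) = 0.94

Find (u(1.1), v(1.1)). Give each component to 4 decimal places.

Heun on (u,v): k1 = f(t_n, state_n); k2 = f(t_n + h, state_n + h·k1); state_{n+1} = state_n + (h/2)·(k1 + k2).
0.400000: (-1.850000, 0.940000)
  k1 = (-0.831800, -1.035600)
  predictor → (-2.141130, 0.577540)
  k2 = (-1.615992, -1.841656)
  → (-2.278364, 0.436480)
0.750000: (-2.278364, 0.436480)
  k1 = (-1.947505, -2.184071)
  predictor → (-2.959990, -0.327945)
  k2 = (-3.675759, -3.965199)
  → (-3.262435, -0.639642)
(u(1.1), v(1.1)) ≈ (-3.2624, -0.6396)

-3.2624, -0.6396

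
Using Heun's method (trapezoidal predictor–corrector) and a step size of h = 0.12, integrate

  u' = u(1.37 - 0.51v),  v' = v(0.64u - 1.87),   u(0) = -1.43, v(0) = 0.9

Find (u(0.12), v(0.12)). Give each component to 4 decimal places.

-1.6095, 0.6459

Heun on (u,v): k1 = f(t_n, state_n); k2 = f(t_n + h, state_n + h·k1); state_{n+1} = state_n + (h/2)·(k1 + k2).
0.000000: (-1.430000, 0.900000)
  k1 = (-1.302730, -2.506680)
  predictor → (-1.586328, 0.599198)
  k2 = (-1.688501, -1.728837)
  → (-1.609474, 0.645869)
(u(0.12), v(0.12)) ≈ (-1.6095, 0.6459)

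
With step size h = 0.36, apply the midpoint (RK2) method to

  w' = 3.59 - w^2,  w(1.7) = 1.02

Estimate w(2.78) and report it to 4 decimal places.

1.7978

Midpoint: k1 = f(t_n, w_n); k2 = f(t_n + h/2, w_n + (h/2)·k1); w_{n+1} = w_n + h·k2.
t=1.700000, w=1.020000:
  k1 = f(1.700000, 1.020000) = 2.549600
  k2 = f(1.880000, 1.478928) = 1.402772
  w ← 1.020000 + 0.36·1.402772 = 1.524998
t=2.060000, w=1.524998:
  k1 = f(2.060000, 1.524998) = 1.264381
  k2 = f(2.240000, 1.752587) = 0.518440
  w ← 1.524998 + 0.36·0.518440 = 1.711636
t=2.420000, w=1.711636:
  k1 = f(2.420000, 1.711636) = 0.660301
  k2 = f(2.600000, 1.830491) = 0.239304
  w ← 1.711636 + 0.36·0.239304 = 1.797786
w(2.78) ≈ 1.7978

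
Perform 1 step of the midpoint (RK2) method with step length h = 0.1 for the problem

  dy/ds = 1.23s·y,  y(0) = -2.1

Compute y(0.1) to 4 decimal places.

Midpoint: k1 = f(s_n, y_n); k2 = f(s_n + h/2, y_n + (h/2)·k1); y_{n+1} = y_n + h·k2.
s=0.000000, y=-2.100000:
  k1 = f(0.000000, -2.100000) = 0.000000
  k2 = f(0.050000, -2.100000) = -0.129150
  y ← -2.100000 + 0.1·(-0.129150) = -2.112915
y(0.1) ≈ -2.1129

-2.1129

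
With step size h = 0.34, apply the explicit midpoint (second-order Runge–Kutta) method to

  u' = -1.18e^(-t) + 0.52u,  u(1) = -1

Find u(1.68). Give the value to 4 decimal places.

Midpoint: k1 = f(t_n, u_n); k2 = f(t_n + h/2, u_n + (h/2)·k1); u_{n+1} = u_n + h·k2.
t=1.000000, u=-1.000000:
  k1 = f(1.000000, -1.000000) = -0.954098
  k2 = f(1.170000, -1.162197) = -0.970575
  u ← -1.000000 + 0.34·(-0.970575) = -1.329996
t=1.340000, u=-1.329996:
  k1 = f(1.340000, -1.329996) = -1.000576
  k2 = f(1.510000, -1.500093) = -1.040722
  u ← -1.329996 + 0.34·(-1.040722) = -1.683841
u(1.68) ≈ -1.6838

-1.6838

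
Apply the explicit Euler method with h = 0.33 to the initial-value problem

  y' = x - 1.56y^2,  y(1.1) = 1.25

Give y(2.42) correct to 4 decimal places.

Euler: y_{n+1} = y_n + h·f(x_n, y_n).
x=1.100000, y=1.250000: f=-1.337500 → y ← 1.250000 + 0.33·(-1.337500) = 0.808625
x=1.430000, y=0.808625: f=0.409956 → y ← 0.808625 + 0.33·0.409956 = 0.943910
x=1.760000, y=0.943910: f=0.370092 → y ← 0.943910 + 0.33·0.370092 = 1.066041
x=2.090000, y=1.066041: f=0.317149 → y ← 1.066041 + 0.33·0.317149 = 1.170700
y(2.42) ≈ 1.1707

1.1707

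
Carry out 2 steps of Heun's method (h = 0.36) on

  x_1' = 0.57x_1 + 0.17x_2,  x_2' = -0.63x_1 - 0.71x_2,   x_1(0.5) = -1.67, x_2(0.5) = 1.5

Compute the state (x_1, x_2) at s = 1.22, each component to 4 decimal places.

-2.2828, 1.6044

Heun on (x_1,x_2): k1 = f(s_n, state_n); k2 = f(s_n + h, state_n + h·k1); state_{n+1} = state_n + (h/2)·(k1 + k2).
0.500000: (-1.670000, 1.500000)
  k1 = (-0.696900, -0.012900)
  predictor → (-1.920884, 1.495356)
  k2 = (-0.840693, 0.148454)
  → (-1.946767, 1.524400)
0.860000: (-1.946767, 1.524400)
  k1 = (-0.850509, 0.144139)
  predictor → (-2.252950, 1.576290)
  k2 = (-1.016212, 0.300193)
  → (-2.282777, 1.604380)
(x_1(1.22), x_2(1.22)) ≈ (-2.2828, 1.6044)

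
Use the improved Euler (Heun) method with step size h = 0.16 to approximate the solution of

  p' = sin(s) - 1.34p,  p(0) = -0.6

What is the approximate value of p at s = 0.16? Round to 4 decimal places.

-0.4724

Heun: k1 = f(s_n, p_n); k2 = f(s_n + h, p_n + h·k1); p_{n+1} = p_n + (h/2)·(k1 + k2).
s=0.000000, p=-0.600000:
  k1 = f(0.000000, -0.600000) = 0.804000
  k2 = f(0.160000, -0.471360) = 0.790941
  p ← -0.600000 + (0.16/2)·(0.804000 + 0.790941) = -0.472405
p(0.16) ≈ -0.4724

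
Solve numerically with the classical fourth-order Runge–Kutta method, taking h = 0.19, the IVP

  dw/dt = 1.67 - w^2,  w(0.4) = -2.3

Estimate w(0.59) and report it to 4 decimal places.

-3.4745

RK4: k1 = f(t_n, w_n); k2 = f(t_n + h/2, w_n + (h/2)·k1); k3 = f(t_n + h/2, w_n + (h/2)·k2); k4 = f(t_n + h, w_n + h·k3); w_{n+1} = w_n + (h/6)·(k1 + 2k2 + 2k3 + k4).
t=0.400000, w=-2.300000:
  k1 = f(0.400000, -2.300000) = -3.620000
  k2 = f(0.495000, -2.643900) = -5.320207
  k3 = f(0.495000, -2.805420) = -6.200380
  k4 = f(0.590000, -3.478072) = -10.426986
  w ← -2.300000 + (0.19/6)·(k1 + 2k2 + 2k3 + k4) = -3.474458
w(0.59) ≈ -3.4745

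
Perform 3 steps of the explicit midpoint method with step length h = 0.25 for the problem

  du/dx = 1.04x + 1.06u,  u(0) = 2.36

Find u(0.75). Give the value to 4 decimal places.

Midpoint: k1 = f(x_n, u_n); k2 = f(x_n + h/2, u_n + (h/2)·k1); u_{n+1} = u_n + h·k2.
x=0.000000, u=2.360000:
  k1 = f(0.000000, 2.360000) = 2.501600
  k2 = f(0.125000, 2.672700) = 2.963062
  u ← 2.360000 + 0.25·2.963062 = 3.100765
x=0.250000, u=3.100765:
  k1 = f(0.250000, 3.100765) = 3.546811
  k2 = f(0.375000, 3.544117) = 4.146764
  u ← 3.100765 + 0.25·4.146764 = 4.137456
x=0.500000, u=4.137456:
  k1 = f(0.500000, 4.137456) = 4.905704
  k2 = f(0.625000, 4.750669) = 5.685710
  u ← 4.137456 + 0.25·5.685710 = 5.558884
u(0.75) ≈ 5.5589

5.5589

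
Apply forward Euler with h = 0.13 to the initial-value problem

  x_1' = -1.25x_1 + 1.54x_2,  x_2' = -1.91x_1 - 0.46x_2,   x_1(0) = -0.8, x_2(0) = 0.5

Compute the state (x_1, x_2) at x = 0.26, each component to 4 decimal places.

-0.3434, 0.7703

Euler on (x_1,x_2): x_1_{n+1} = x_1_n + h·x_1', x_2_{n+1} = x_2_n + h·x_2'.
0.000000: (-0.800000, 0.500000); f=(1.770000, 1.298000) → (-0.569900, 0.668740)
0.130000: (-0.569900, 0.668740); f=(1.742235, 0.780889) → (-0.343410, 0.770256)
(x_1(0.26), x_2(0.26)) ≈ (-0.3434, 0.7703)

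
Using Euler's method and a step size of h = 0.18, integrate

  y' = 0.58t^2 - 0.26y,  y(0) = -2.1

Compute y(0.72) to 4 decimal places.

-1.6872

Euler: y_{n+1} = y_n + h·f(t_n, y_n).
t=0.000000, y=-2.100000: f=0.546000 → y ← -2.100000 + 0.18·0.546000 = -2.001720
t=0.180000, y=-2.001720: f=0.539239 → y ← -2.001720 + 0.18·0.539239 = -1.904657
t=0.360000, y=-1.904657: f=0.570379 → y ← -1.904657 + 0.18·0.570379 = -1.801989
t=0.540000, y=-1.801989: f=0.637645 → y ← -1.801989 + 0.18·0.637645 = -1.687213
y(0.72) ≈ -1.6872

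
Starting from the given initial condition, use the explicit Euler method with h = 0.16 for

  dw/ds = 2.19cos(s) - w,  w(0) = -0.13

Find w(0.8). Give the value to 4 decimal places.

1.1019

Euler: w_{n+1} = w_n + h·f(s_n, w_n).
s=0.000000, w=-0.130000: f=2.320000 → w ← -0.130000 + 0.16·2.320000 = 0.241200
s=0.160000, w=0.241200: f=1.920828 → w ← 0.241200 + 0.16·1.920828 = 0.548532
s=0.320000, w=0.548532: f=1.530293 → w ← 0.548532 + 0.16·1.530293 = 0.793379
s=0.480000, w=0.793379: f=1.149140 → w ← 0.793379 + 0.16·1.149140 = 0.977242
s=0.640000, w=0.977242: f=0.779348 → w ← 0.977242 + 0.16·0.779348 = 1.101937
w(0.8) ≈ 1.1019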